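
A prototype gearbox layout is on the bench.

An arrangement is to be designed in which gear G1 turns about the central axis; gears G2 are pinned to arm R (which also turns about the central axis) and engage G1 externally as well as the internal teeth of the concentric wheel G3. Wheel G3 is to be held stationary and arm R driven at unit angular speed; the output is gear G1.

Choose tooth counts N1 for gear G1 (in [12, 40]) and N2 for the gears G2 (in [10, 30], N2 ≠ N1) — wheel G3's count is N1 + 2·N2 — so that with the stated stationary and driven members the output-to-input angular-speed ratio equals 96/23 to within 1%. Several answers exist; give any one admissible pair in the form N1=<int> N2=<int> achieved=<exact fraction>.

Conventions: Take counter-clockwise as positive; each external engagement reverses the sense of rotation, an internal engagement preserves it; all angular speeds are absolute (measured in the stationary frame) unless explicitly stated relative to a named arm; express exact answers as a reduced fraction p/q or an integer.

N1=23 N2=25 achieved=96/23

class = planetary set [ratio 96/23 wanted; Willis about the carrier]
Willis with ω_ring = 0: ω_sun/ω_arm = (N1+N3)/N1; set equal to 96/23  ⇒  N3/N1 = 96/23 − 1 = 73/23
N3 = N1 + 2·N2  ⇒  N2/N1 = (N3/N1 − 1)/2 = (73/23 − 1)/2 = 25/23
smallest multiple with N1 ≥ 12 and N2 ≥ 10: k = 1  ⇒  N1 = 1·23 = 23, N2 = 1·25 = 25 (N1 ≤ 40, N2 ≤ 30, N2 ≠ N1 ✓), N3 = 23 + 2·25 = 73
check: (N1+N3)/N1 with N1 = 23, N3 = 73 gives 96/23; |achieved − target| = 0 ≤ 24/575 ✓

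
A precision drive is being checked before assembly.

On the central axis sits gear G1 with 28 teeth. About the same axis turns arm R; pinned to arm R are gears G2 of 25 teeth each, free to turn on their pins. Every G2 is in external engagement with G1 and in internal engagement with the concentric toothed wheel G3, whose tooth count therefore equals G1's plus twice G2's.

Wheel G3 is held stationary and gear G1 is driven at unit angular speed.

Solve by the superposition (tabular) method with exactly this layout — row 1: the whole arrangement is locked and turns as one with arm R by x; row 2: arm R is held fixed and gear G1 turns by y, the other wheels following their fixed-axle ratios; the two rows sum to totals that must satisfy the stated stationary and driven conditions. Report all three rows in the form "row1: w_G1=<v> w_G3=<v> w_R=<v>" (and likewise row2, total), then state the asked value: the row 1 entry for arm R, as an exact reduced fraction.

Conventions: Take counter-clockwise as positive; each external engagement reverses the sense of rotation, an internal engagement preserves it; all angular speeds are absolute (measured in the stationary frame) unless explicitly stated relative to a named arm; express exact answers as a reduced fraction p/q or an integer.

row1: w_G1=14/53 w_G3=14/53 w_R=14/53
row2: w_G1=39/53 w_G3=-14/53 w_R=0
total: w_G1=1 w_G3=0 w_R=14/53
asked value: 14/53

recognized (axles ride arm R): planetary set, 28/25/78 teeth
row 1 (train locked, turned with arm): all members turn x
row 2 (arm held, sun turns y): ω_ring = −(28/78)·y, ω_arm = 0
boundary: total ω_ring = x − (28/78)·y = 0 and total ω_sun = x + y = 1  ⇒  y = 39/53, x = 14/53
row 2 ring = −(28/78)·39/53 = -14/53
totals (row 1 + row 2): sun 14/53 + 39/53 = 1, ring 14/53 + (-14/53) = 0, arm 14/53 + 0 = 14/53
asked cell (row1, arm) = 14/53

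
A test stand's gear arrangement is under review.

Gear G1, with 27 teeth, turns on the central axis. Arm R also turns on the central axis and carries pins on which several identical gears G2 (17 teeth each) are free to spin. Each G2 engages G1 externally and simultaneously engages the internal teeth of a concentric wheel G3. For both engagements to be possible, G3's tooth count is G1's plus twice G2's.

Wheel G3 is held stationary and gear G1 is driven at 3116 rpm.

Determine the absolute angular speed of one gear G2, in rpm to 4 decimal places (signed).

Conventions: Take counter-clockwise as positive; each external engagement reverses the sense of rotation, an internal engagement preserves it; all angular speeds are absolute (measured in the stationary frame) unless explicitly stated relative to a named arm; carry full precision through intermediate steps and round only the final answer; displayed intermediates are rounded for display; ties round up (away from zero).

class = planetary set [G3 = 27+2·17 = 61; Willis about the carrier]
normalise by the input: solve with ω_sun = 1, then scale by 3116 rpm
ring teeth: 27 + 2·17 = 61
27(ω_sun−ω_arm) = −61(ω_ring−ω_arm),  ω_ring = 0, ω_sun = 1
27(1−ω_arm) = −61(0−ω_arm)  ⇒  88·ω_arm = 27  ⇒  ω_arm = 27/88
sun–planet mesh: 27·(1−27/88) = −17·(ω_p−ω_arm)  ⇒  ω_p−ω_arm = -1647/1496
ω_p = 27/88 − 1647/1496 = -27/34
scale: ω_p = -27/34 × 3116 rpm = -2474.4706 rpm

-2474.4706 rpm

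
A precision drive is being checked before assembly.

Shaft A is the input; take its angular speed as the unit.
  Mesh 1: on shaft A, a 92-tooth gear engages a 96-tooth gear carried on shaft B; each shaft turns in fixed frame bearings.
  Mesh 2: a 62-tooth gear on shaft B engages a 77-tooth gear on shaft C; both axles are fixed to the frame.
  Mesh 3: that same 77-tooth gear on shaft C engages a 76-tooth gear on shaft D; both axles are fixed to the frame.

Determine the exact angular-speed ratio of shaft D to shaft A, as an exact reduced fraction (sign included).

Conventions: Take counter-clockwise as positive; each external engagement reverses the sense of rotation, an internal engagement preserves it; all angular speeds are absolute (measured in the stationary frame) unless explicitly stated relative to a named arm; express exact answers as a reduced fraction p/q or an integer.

class = fixed-axis compound train [3 meshes; 3 ratios multiply, 3 sense flips]
mesh 1 [92T→96T]: running ratio 23/24, sense −
mesh 2 [62T→77T]: running ratio 713/924, sense +
mesh 3 [77T→76T]: running ratio 713/912, sense −
ω_out/ω_in = -713/912

-713/912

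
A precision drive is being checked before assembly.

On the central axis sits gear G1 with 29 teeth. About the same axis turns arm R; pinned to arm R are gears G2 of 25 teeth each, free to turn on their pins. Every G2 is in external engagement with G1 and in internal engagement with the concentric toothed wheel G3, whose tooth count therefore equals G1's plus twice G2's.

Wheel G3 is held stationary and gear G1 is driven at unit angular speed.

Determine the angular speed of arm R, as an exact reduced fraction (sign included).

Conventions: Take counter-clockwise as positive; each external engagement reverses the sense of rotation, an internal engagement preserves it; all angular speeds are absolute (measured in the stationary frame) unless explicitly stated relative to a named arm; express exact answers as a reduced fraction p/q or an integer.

class = planetary set [G3 = 29+2·25 = 79; Willis about the carrier]
ring teeth: 29 + 2·25 = 79
29(ω_sun−ω_arm) = −79(ω_ring−ω_arm),  ω_ring = 0, ω_sun = 1
29(1−ω_arm) = −79(0−ω_arm)  ⇒  108·ω_arm = 29  ⇒  ω_arm = 29/108
exact speed ratio = 29/108

29/108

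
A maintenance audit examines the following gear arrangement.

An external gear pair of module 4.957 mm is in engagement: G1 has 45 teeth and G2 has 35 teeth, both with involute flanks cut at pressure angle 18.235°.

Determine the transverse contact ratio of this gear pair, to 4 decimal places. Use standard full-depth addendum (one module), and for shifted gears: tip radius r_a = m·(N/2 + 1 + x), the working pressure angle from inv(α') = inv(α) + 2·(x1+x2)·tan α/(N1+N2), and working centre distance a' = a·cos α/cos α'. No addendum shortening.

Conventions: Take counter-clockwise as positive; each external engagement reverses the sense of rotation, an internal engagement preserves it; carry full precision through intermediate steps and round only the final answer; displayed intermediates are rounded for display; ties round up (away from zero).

1.8039

topology: single-mesh involute geometry — m = 4.957, 45T/35T pair
base radii: r_b1 = 105.931458, r_b2 = 82.391134
tip radii: r_a1 = 116.489500, r_a2 = 91.704500
no profile shift: α' = α, a' = a
action lengths: √(r_a1²−r_b1²) = 48.459568, √(r_a2²−r_b2²) = 40.266814
base pitch p_b = π·m·cos α = 14.790822
CR = (48.459568 + 40.266814 − 198.280000·sin 18.23500°)/14.790822 = 1.803927
contact ratio ≈ 1.8039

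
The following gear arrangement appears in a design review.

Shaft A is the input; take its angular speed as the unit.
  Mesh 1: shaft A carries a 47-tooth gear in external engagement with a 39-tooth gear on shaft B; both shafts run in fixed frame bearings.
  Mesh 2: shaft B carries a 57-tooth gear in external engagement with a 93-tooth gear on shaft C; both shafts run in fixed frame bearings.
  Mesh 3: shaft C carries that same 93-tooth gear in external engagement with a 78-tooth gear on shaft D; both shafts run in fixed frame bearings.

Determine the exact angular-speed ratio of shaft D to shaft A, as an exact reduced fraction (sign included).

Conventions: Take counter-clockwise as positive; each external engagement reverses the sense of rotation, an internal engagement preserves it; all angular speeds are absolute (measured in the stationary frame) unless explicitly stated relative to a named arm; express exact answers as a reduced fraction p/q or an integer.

class = fixed-axis compound train [3 meshes; 3 ratios multiply, 3 sense flips]
mesh 1 [47T→39T]: running ratio 47/39, sense −
mesh 2 [57T→93T]: running ratio 893/1209, sense +
mesh 3 [93T→78T]: running ratio 893/1014, sense −
ω_out/ω_in = -893/1014

-893/1014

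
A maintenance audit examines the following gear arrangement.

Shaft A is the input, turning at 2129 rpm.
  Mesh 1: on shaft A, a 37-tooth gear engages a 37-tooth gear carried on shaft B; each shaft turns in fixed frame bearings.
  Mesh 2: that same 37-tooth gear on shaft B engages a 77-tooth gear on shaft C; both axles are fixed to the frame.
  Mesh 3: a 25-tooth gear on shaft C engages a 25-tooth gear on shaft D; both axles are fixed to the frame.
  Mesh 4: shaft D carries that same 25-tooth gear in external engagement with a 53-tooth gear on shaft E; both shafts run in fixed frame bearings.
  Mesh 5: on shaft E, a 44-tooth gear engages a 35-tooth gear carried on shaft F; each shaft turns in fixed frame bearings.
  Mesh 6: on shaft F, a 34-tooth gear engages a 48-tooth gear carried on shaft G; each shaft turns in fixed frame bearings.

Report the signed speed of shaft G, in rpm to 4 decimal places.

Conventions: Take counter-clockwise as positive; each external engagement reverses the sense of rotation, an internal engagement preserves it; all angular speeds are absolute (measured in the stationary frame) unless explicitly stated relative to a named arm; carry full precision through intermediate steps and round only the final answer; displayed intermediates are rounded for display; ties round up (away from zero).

+429.7077 rpm

class = fixed-axis compound train [6 meshes; 6 ratios multiply, 6 sense flips]
mesh 1 [37T→37T]: ω = 2129.0000×37/37 = 2129.0000 rpm, sense flips to −
mesh 2 [37T→77T]: ω = 2129.0000×37/77 = 1023.0260 rpm, sense flips to +
mesh 3 [25T→25T]: ω = 1023.0260×25/25 = 1023.0260 rpm, sense flips to −
mesh 4 [25T→53T]: ω = 1023.0260×25/53 = 482.5594 rpm, sense flips to +
mesh 5 [44T→35T]: ω = 482.5594×44/35 = 606.6461 rpm, sense flips to −
mesh 6 [34T→48T]: ω = 606.6461×34/48 = 429.7077 rpm, sense flips to +
signed output speed = +429.7077 rpm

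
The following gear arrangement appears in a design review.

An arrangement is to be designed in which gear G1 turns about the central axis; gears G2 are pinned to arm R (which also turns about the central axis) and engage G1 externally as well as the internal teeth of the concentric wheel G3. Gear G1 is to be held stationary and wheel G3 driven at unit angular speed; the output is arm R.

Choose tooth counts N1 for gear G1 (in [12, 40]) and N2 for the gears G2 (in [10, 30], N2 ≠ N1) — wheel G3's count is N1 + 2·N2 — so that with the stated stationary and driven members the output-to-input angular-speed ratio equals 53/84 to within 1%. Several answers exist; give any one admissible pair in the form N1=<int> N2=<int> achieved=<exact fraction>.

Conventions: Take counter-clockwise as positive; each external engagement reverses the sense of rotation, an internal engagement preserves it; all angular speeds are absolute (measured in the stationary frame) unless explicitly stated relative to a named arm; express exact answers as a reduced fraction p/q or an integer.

topology: planetary set — design target 53/84, arm = carrier (Willis)
Willis with ω_sun = 0: ω_arm/ω_ring = N3/(N1+N3); set equal to 53/84  ⇒  N3/N1 = (53/84)/(1 − 53/84) = 53/31
N3 = N1 + 2·N2  ⇒  N2/N1 = (N3/N1 − 1)/2 = (53/31 − 1)/2 = 11/31
smallest multiple with N1 ≥ 12 and N2 ≥ 10: k = 1  ⇒  N1 = 1·31 = 31, N2 = 1·11 = 11 (N1 ≤ 40, N2 ≤ 30, N2 ≠ N1 ✓), N3 = 31 + 2·11 = 53
check: N3/(N1+N3) with N1 = 31, N3 = 53 gives 53/84; |achieved − target| = 0 ≤ 53/8400 ✓

N1=31 N2=11 achieved=53/84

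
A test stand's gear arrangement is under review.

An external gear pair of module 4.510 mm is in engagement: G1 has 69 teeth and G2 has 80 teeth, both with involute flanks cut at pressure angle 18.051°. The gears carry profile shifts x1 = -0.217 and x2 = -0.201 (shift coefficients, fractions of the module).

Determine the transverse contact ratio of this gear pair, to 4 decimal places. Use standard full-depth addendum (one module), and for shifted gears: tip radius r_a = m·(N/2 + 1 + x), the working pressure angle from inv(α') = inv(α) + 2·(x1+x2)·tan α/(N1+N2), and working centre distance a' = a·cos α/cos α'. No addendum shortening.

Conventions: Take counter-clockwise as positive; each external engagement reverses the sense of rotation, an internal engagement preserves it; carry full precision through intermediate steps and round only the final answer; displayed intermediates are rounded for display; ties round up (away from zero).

2.0459

topology: single-mesh involute geometry — m = 4.510, 69T/80T pair
base radii: r_b1 = 147.936782, r_b2 = 171.520906
tip radii: r_a1 = 159.126330, r_a2 = 184.003490
inv(α') = inv(18.051°) + 2·(-0.217-0.201)·tan α/(69+80) = 0.00902613  ⇒  α' = 17.00087°
a' = a·cos α / cos α' = 335.9950·cos 18.051°/cos 17.00087° = 334.055819
action lengths: √(r_a1²−r_b1²) = 58.616529, √(r_a2²−r_b2²) = 66.617287
base pitch p_b = π·m·cos α = 13.471220
CR = (58.616529 + 66.617287 − 334.055819·sin 17.00087°)/13.471220 = 2.045880
contact ratio ≈ 2.0459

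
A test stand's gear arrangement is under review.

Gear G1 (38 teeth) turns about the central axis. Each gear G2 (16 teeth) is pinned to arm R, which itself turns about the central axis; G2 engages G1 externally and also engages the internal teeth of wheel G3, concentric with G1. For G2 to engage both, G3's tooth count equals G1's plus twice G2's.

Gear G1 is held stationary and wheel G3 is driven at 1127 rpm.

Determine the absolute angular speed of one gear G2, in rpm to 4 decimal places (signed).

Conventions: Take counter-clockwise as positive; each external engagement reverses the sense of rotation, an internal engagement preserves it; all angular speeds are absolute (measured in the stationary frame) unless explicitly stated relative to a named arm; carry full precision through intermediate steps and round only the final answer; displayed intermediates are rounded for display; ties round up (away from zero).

+2465.3125 rpm

planetary set (38T centre, 16T on arm, 70T internal) — Willis relation
normalise by the input: solve with ω_ring = 1, then scale by 1127 rpm
ring teeth: 38 + 2·16 = 70
38(ω_sun−ω_arm) = −70(ω_ring−ω_arm),  ω_sun = 0, ω_ring = 1
38(0−ω_arm) = −70(1−ω_arm)  ⇒  108·ω_arm = 70  ⇒  ω_arm = 35/54
sun–planet mesh: 38·(0−35/54) = −16·(ω_p−ω_arm)  ⇒  ω_p−ω_arm = 665/432
ω_p = 35/54 + 665/432 = 35/16
scale: ω_p = 35/16 × 1127 rpm = +2465.3125 rpm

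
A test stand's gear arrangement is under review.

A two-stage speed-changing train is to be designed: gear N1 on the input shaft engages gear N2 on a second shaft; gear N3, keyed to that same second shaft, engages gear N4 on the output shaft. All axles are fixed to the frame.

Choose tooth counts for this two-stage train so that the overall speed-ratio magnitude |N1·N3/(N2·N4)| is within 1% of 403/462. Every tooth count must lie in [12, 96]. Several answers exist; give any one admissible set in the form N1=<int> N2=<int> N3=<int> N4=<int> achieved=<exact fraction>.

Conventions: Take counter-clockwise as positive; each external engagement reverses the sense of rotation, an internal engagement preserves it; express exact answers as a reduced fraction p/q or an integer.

design class (target 403/462): fixed-axis compound train
target = 403/462 in lowest terms: an exact hit needs N1·N3 = k·403 and N2·N4 = k·462 for one integer k, every count in [12, 96]; additionally prefer no 1:1 stage (N1 ≠ N2, N3 ≠ N4)
k = 1: N1·N3 = 403 = 13·31, N2·N4 = 462 = 14·33
achieved = 13·31/(14·33) = 403/462; |achieved − target| = 0 ≤ 403/46200 ✓

N1=13 N2=14 N3=31 N4=33 achieved=403/462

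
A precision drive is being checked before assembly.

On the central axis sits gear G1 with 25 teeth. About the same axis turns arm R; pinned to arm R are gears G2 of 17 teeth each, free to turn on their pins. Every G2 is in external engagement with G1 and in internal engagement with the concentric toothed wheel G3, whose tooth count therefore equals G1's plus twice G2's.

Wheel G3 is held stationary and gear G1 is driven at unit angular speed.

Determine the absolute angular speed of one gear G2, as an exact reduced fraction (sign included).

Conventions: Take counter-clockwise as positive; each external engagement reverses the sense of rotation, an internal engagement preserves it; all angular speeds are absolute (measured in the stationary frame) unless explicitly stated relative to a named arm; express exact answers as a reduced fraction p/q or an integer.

-25/34

topology: planetary set — G1 25T / G2 17T / G3 59T, arm = carrier (Willis)
ring teeth: 25 + 2·17 = 59
25(ω_sun−ω_arm) = −59(ω_ring−ω_arm),  ω_ring = 0, ω_sun = 1
25(1−ω_arm) = −59(0−ω_arm)  ⇒  84·ω_arm = 25  ⇒  ω_arm = 25/84
sun–planet mesh: 25·(1−25/84) = −17·(ω_p−ω_arm)  ⇒  ω_p−ω_arm = -1475/1428
ω_p = 25/84 − 1475/1428 = -25/34
exact speed ratio = -25/34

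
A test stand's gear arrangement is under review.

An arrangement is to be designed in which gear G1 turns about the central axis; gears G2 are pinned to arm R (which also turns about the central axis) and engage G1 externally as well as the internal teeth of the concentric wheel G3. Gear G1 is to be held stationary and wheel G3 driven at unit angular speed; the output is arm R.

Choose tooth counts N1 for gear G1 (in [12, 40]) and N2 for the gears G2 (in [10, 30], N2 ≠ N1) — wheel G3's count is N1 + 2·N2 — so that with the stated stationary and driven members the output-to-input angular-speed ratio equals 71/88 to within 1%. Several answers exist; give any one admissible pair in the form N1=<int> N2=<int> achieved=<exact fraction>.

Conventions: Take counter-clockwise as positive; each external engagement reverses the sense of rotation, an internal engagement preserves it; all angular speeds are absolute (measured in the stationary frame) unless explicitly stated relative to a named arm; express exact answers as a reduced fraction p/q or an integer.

N1=17 N2=27 achieved=71/88

class = planetary set [ratio 71/88 wanted; Willis about the carrier]
Willis with ω_sun = 0: ω_arm/ω_ring = N3/(N1+N3); set equal to 71/88  ⇒  N3/N1 = (71/88)/(1 − 71/88) = 71/17
N3 = N1 + 2·N2  ⇒  N2/N1 = (N3/N1 − 1)/2 = (71/17 − 1)/2 = 27/17
smallest multiple with N1 ≥ 12 and N2 ≥ 10: k = 1  ⇒  N1 = 1·17 = 17, N2 = 1·27 = 27 (N1 ≤ 40, N2 ≤ 30, N2 ≠ N1 ✓), N3 = 17 + 2·27 = 71
check: N3/(N1+N3) with N1 = 17, N3 = 71 gives 71/88; |achieved − target| = 0 ≤ 71/8800 ✓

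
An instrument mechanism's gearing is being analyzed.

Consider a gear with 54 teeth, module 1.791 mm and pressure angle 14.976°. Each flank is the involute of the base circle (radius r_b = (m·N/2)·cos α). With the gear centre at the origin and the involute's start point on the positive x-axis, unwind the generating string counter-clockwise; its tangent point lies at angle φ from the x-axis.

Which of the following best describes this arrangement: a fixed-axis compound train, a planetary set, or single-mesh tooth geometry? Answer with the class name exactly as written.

single-mesh tooth geometry

topology: single-mesh involute geometry — m = 1.791, N = 54
classification: single-mesh tooth geometry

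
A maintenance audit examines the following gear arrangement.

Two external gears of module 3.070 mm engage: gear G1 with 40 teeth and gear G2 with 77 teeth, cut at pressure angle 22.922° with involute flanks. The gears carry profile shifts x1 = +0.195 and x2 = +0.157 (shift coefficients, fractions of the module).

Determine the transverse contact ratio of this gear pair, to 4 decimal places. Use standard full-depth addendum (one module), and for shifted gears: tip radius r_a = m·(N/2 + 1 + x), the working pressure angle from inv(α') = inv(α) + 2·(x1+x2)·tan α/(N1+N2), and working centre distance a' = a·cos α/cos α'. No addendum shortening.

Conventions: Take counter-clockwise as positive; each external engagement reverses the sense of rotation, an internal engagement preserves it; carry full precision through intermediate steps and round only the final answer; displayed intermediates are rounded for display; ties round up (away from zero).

1.5828

topology: single-mesh involute geometry — m = 3.070, 40T/77T pair
base radii: r_b1 = 56.551606, r_b2 = 108.861841
tip radii: r_a1 = 65.068650, r_a2 = 121.746990
inv(α') = inv(22.922°) + 2·(+0.195+0.157)·tan α/(40+77) = 0.02534917  ⇒  α' = 23.70680°
a' = a·cos α / cos α' = 179.5950·cos 22.922°/cos 23.70680° = 180.658327
action lengths: √(r_a1²−r_b1²) = 32.184547, √(r_a2²−r_b2²) = 54.510817
base pitch p_b = π·m·cos α = 8.883105
CR = (32.184547 + 54.510817 − 180.658327·sin 23.70680°)/8.883105 = 1.582837
contact ratio ≈ 1.5828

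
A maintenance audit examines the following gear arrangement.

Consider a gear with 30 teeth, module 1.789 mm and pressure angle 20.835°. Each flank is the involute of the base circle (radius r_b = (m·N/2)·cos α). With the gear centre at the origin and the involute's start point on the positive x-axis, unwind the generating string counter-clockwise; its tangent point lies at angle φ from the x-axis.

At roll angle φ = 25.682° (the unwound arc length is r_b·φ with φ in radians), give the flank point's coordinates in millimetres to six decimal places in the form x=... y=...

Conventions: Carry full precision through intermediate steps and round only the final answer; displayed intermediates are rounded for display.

x=27.474572 y=0.737867

topology: single-mesh involute geometry — m = 1.789, N = 30
pitch radius r_p = m·N/2 = 1.789·30/2 = 26.835000
base radius r_b = r_p·cos α = 26.835000·cos 20.835° = 25.080221
roll angle φ = 25.682° = 0.44823546 rad
x = r_b·(cos φ + φ·sin φ) = 27.474572
y = r_b·(sin φ − φ·cos φ) = 0.737867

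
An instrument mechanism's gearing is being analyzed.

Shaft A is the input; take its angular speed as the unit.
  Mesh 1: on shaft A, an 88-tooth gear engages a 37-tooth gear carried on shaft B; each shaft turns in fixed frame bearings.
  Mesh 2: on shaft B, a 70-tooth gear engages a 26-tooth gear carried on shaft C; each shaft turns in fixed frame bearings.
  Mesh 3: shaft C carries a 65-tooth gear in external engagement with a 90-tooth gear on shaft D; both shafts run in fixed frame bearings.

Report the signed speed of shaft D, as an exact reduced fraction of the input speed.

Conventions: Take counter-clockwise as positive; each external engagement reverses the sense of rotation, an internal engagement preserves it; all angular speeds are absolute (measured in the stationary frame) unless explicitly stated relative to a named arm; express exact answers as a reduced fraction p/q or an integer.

3-mesh fixed-axis compound train (all bearings frame-fixed)
mesh 1 [88T→37T]: |ω|/ω_in = 1×88/37 = 88/37, sense flips to −
mesh 2 [70T→26T]: |ω|/ω_in = (88/37)×70/26 = 3080/481, sense flips to +
mesh 3 [65T→90T]: |ω|/ω_in = (3080/481)×65/90 = 1540/333, sense flips to −
signed output speed (× input speed) = -1540/333

-1540/333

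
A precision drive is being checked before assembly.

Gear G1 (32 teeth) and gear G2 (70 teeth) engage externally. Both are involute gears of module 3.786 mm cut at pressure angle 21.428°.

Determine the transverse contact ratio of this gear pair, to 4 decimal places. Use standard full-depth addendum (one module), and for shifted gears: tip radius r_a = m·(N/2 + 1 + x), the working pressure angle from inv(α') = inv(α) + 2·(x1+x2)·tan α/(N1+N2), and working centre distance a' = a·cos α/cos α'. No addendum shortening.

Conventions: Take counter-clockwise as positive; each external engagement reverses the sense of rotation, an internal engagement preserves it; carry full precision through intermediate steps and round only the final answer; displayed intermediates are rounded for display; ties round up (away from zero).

1.6677

recognized (one external pair, fixed centres): single-mesh tooth geometry, m = 3.786, N1 = 32, N2 = 70
base radii: r_b1 = 56.388829, r_b2 = 123.350563
tip radii: r_a1 = 64.362000, r_a2 = 136.296000
no profile shift: α' = α, a' = a
action lengths: √(r_a1²−r_b1²) = 31.028487, √(r_a2²−r_b2²) = 57.976186
base pitch p_b = π·m·cos α = 11.071921
CR = (31.028487 + 57.976186 − 193.086000·sin 21.42800°)/11.071921 = 1.667663
contact ratio ≈ 1.6677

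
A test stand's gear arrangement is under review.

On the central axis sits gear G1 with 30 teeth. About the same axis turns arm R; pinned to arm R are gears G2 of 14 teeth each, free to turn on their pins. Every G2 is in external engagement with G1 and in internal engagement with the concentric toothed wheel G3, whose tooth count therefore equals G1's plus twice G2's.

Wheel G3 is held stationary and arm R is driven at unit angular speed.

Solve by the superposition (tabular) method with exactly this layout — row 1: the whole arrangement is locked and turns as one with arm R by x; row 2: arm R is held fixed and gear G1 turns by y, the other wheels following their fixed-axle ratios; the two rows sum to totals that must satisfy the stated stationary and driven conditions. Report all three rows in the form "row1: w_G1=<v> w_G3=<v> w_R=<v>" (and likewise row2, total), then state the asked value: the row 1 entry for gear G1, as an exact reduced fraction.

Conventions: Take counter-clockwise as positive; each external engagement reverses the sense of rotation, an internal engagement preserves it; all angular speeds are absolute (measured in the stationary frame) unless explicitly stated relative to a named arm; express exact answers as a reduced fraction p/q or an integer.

row1: w_G1=1 w_G3=1 w_R=1
row2: w_G1=29/15 w_G3=-1 w_R=0
total: w_G1=44/15 w_G3=0 w_R=1
asked value: 1

planetary set (30T centre, 14T on arm, 58T internal) — Willis relation
superposition row 1 [locked train]: every member turns x
row 2: sun turns y, ring = −(30/58)·y, arm 0
boundary: total ω_ring = x − (30/58)·y = 0 and total ω_arm = x = 1  ⇒  y = 29/15, x = 1
row 2 ring = −(30/58)·29/15 = -1
totals (row 1 + row 2): sun 1 + 29/15 = 44/15, ring 1 + (-1) = 0, arm 1 + 0 = 1
asked cell (row1, sun) = 1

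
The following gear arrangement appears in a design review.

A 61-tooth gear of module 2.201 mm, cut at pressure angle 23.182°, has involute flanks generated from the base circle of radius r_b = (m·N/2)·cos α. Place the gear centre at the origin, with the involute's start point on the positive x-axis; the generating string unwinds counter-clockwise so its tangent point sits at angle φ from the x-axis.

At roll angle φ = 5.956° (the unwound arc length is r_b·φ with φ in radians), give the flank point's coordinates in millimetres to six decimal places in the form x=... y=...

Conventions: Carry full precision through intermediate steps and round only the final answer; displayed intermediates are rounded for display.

x=62.042840 y=0.023081

topology: single-mesh involute geometry — m = 2.201, N = 61
pitch radius r_p = m·N/2 = 2.201·61/2 = 67.130500
base radius r_b = r_p·cos α = 67.130500·cos 23.182° = 61.710320
roll angle φ = 5.956° = 0.10395181 rad
x = r_b·(cos φ + φ·sin φ) = 62.042840
y = r_b·(sin φ − φ·cos φ) = 0.023081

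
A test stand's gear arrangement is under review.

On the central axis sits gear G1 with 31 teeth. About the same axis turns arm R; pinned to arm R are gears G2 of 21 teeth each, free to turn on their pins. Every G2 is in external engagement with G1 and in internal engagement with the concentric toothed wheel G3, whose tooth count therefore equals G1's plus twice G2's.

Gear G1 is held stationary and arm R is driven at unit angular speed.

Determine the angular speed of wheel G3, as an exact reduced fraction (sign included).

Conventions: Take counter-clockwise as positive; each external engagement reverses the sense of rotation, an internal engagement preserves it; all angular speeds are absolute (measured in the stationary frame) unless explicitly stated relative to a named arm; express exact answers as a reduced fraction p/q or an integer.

class = planetary set [G3 = 31+2·21 = 73; Willis about the carrier]
ring teeth: 31 + 2·21 = 73
31(ω_sun−ω_arm) = −73(ω_ring−ω_arm),  ω_sun = 0, ω_arm = 1
ω_ring = 1 − (31/73)(0−1) = 104/73
exact speed ratio = 104/73

104/73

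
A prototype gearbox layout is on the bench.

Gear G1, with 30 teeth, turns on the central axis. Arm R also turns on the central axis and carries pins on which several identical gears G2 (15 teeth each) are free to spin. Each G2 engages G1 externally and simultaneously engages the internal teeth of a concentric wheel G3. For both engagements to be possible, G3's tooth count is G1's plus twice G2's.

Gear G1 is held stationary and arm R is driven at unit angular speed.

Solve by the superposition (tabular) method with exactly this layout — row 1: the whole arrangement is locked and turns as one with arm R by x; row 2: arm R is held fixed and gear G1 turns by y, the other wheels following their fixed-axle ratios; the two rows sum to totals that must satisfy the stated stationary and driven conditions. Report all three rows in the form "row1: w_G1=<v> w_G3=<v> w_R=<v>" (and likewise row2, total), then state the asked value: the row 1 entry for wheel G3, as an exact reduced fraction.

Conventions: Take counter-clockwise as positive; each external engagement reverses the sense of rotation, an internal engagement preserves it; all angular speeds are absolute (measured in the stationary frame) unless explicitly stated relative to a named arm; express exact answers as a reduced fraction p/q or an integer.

row1: w_G1=1 w_G3=1 w_R=1
row2: w_G1=-1 w_G3=1/2 w_R=0
total: w_G1=0 w_G3=3/2 w_R=1
asked value: 1

class = planetary set [G3 = 30+2·15 = 60; Willis about the carrier]
superposition row 1 [locked train]: every member turns x
row 2 — arm fixed, fixed-axis ratios: sun y, ring −(30/60)·y, arm 0
boundary: total ω_sun = x + y = 0 and total ω_arm = x = 1  ⇒  y = -1, x = 1
row 2 ring = −(30/60)·(-1) = 1/2
totals (row 1 + row 2): sun 1 + (-1) = 0, ring 1 + 1/2 = 3/2, arm 1 + 0 = 1
asked cell (row1, ring) = 1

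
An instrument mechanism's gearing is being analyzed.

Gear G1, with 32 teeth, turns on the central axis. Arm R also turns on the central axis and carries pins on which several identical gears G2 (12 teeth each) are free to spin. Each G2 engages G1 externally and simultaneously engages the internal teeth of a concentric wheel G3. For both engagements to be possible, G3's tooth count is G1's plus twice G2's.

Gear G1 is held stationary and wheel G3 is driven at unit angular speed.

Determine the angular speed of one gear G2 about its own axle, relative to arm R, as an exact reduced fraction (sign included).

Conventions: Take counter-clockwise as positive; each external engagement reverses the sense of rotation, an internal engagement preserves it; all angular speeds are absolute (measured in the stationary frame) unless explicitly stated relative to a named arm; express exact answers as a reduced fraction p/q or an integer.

56/33

planetary set (32T centre, 12T on arm, 56T internal) — Willis relation
ring teeth: 32 + 2·12 = 56
32(ω_sun−ω_arm) = −56(ω_ring−ω_arm),  ω_sun = 0, ω_ring = 1
32(0−ω_arm) = −56(1−ω_arm)  ⇒  88·ω_arm = 56  ⇒  ω_arm = 7/11
sun–planet mesh: 32·(0−7/11) = −12·(ω_p−ω_arm)  ⇒  ω_p−ω_arm = 56/33
exact speed ratio = 56/33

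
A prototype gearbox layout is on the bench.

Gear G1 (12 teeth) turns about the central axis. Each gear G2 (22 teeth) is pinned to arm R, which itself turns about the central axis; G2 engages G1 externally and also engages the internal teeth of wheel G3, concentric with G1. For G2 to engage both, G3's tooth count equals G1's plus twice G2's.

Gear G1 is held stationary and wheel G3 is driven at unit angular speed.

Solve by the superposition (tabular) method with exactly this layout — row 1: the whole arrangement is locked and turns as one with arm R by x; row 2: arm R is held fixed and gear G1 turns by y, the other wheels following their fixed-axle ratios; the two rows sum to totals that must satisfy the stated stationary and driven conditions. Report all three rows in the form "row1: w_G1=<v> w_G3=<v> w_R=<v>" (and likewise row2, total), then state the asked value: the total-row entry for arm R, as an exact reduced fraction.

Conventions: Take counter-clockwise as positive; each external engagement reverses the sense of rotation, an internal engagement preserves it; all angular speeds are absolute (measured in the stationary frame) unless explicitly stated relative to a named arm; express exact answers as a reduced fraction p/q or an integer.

class = planetary set [G3 = 12+2·22 = 56; Willis about the carrier]
superposition row 1 [locked train]: every member turns x
row 2 (arm held, sun turns y): ω_ring = −(12/56)·y, ω_arm = 0
boundary: total ω_sun = x + y = 0 and total ω_ring = x − (12/56)·y = 1  ⇒  y = -14/17, x = 14/17
row 2 ring = −(12/56)·(-14/17) = 3/17
totals (row 1 + row 2): sun 14/17 + (-14/17) = 0, ring 14/17 + 3/17 = 1, arm 14/17 + 0 = 14/17
asked cell (total, arm) = 14/17

row1: w_G1=14/17 w_G3=14/17 w_R=14/17
row2: w_G1=-14/17 w_G3=3/17 w_R=0
total: w_G1=0 w_G3=1 w_R=14/17
asked value: 14/17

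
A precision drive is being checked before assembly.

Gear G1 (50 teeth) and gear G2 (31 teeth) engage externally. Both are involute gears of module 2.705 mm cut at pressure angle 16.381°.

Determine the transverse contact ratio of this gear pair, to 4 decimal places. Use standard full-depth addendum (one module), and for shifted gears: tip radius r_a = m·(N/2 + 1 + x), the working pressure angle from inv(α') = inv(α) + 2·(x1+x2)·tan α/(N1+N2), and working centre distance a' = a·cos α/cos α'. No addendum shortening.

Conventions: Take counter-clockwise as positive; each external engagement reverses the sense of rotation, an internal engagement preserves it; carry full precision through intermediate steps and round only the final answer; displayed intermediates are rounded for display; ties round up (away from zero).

1.9119

topology: single-mesh involute geometry — m = 2.705, 50T/31T pair
base radii: r_b1 = 64.879936, r_b2 = 40.225560
tip radii: r_a1 = 70.330000, r_a2 = 44.632500
no profile shift: α' = α, a' = a
action lengths: √(r_a1²−r_b1²) = 27.145955, √(r_a2²−r_b2²) = 19.338159
base pitch p_b = π·m·cos α = 8.153053
CR = (27.145955 + 19.338159 − 109.552500·sin 16.38100°)/8.153053 = 1.911892
contact ratio ≈ 1.9119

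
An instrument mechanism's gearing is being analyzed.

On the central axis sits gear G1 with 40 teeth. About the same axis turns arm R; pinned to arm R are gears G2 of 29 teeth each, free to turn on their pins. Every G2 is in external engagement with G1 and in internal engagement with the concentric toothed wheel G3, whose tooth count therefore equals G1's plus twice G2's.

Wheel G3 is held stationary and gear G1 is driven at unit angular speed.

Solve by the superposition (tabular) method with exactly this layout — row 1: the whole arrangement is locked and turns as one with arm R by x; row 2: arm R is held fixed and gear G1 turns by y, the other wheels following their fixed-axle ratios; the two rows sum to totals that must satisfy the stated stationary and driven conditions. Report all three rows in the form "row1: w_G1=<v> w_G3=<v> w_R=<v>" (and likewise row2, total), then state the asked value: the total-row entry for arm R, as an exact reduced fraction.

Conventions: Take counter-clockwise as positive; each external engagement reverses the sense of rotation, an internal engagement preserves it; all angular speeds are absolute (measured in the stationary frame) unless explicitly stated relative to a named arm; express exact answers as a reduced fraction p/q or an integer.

planetary set (40T centre, 29T on arm, 98T internal) — Willis relation
row 1 — lock + rotate with arm: ω_sun = ω_ring = ω_arm = x
row 2: sun turns y, ring = −(40/98)·y, arm 0
boundary: total ω_ring = x − (40/98)·y = 0 and total ω_sun = x + y = 1  ⇒  y = 49/69, x = 20/69
row 2 ring = −(40/98)·49/69 = -20/69
totals (row 1 + row 2): sun 20/69 + 49/69 = 1, ring 20/69 + (-20/69) = 0, arm 20/69 + 0 = 20/69
asked cell (total, arm) = 20/69

row1: w_G1=20/69 w_G3=20/69 w_R=20/69
row2: w_G1=49/69 w_G3=-20/69 w_R=0
total: w_G1=1 w_G3=0 w_R=20/69
asked value: 20/69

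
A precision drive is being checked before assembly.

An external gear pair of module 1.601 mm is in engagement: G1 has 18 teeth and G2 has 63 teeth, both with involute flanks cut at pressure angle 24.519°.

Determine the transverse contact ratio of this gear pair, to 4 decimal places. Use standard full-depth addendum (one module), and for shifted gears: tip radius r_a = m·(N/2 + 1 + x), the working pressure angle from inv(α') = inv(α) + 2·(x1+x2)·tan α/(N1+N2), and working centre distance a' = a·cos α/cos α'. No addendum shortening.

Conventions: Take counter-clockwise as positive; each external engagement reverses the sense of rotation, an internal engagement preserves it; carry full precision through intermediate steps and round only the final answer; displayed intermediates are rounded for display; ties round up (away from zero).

recognized (one external pair, fixed centres): single-mesh tooth geometry, m = 1.601, N1 = 18, N2 = 63
base radii: r_b1 = 13.109650, r_b2 = 45.883774
tip radii: r_a1 = 16.010000, r_a2 = 52.032500
no profile shift: α' = α, a' = a
action lengths: √(r_a1²−r_b1²) = 9.190059, √(r_a2²−r_b2²) = 24.536918
base pitch p_b = π·m·cos α = 4.576131
CR = (9.190059 + 24.536918 − 64.840500·sin 24.51900°)/4.576131 = 1.490013
contact ratio ≈ 1.4900

1.4900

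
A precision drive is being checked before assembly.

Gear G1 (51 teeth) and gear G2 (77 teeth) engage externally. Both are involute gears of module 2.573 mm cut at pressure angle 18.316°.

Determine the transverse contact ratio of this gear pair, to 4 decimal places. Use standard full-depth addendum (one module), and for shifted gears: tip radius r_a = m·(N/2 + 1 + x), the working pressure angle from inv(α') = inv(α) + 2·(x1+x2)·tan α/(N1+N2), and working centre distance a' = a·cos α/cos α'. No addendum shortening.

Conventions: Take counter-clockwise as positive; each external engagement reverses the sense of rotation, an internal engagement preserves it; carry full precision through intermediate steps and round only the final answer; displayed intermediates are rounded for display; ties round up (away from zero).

1.8935

class = single-mesh tooth geometry [involute pair 51T × 77T, m = 2.573]
base radii: r_b1 = 62.287474, r_b2 = 94.041873
tip radii: r_a1 = 68.184500, r_a2 = 101.633500
no profile shift: α' = α, a' = a
action lengths: √(r_a1²−r_b1²) = 27.737999, √(r_a2²−r_b2²) = 38.542113
base pitch p_b = π·m·cos α = 7.673799
CR = (27.737999 + 38.542113 − 164.672000·sin 18.31600°)/7.673799 = 1.893546
contact ratio ≈ 1.8935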